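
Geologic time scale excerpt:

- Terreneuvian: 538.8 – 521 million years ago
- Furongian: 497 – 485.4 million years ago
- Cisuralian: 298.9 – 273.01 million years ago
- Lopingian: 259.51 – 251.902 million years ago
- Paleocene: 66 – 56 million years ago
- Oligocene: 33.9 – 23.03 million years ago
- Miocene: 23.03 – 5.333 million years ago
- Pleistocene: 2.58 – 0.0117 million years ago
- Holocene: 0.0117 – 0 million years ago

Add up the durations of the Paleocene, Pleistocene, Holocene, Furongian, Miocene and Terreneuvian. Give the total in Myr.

Duration is start − end for each: (66 − 56) + (2.58 − 0.0117) + (0.0117 − 0) + (497 − 485.4) + (23.03 − 5.333) + (538.8 − 521).
That is 10 + 2.5683 + 0.0117 + 11.6 + 17.697 + 17.8, which totals 59.677 million years.

59.677 million years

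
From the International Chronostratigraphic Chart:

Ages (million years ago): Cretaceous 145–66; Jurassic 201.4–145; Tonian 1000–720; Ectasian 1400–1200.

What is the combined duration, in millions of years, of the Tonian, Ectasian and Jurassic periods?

Each duration: Tonian = 280; Ectasian = 200; Jurassic = 56.4.
Sum: 280 + 200 + 56.4 = 536.4 Myr.

536.4 million years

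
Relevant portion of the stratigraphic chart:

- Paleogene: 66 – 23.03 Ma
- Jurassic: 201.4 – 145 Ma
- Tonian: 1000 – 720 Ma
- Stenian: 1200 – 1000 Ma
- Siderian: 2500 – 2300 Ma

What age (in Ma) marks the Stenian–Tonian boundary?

1000 Ma

The Stenian ends and the Tonian begins at 1000 Ma.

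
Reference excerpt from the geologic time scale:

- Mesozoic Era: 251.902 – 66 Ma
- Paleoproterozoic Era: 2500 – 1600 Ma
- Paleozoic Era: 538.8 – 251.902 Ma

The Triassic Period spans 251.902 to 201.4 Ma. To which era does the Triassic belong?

Mesozoic

The Triassic (251.902–201.4 Ma) lies entirely within 251.902–66 Ma, the Mesozoic Era.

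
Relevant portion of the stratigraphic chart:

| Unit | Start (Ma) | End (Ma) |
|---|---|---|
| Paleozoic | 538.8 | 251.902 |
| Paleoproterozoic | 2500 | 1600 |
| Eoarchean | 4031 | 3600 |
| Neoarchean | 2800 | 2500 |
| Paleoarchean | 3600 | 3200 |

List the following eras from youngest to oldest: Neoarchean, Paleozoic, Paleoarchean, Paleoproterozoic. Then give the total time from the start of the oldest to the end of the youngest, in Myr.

Paleozoic → Paleoproterozoic → Neoarchean → Paleoarchean; total span 3348.098 Myr

From the excerpt: Neoarchean 2800–2500; Paleozoic 538.8–251.902; Paleoarchean 3600–3200; Paleoproterozoic 2500–1600 (Ma).
Larger Ma is earlier, so the oldest is Paleoarchean and the youngest is Paleozoic; youngest to oldest: Paleozoic, Paleoproterozoic, Neoarchean, Paleoarchean.
Oldest start 3600 minus youngest end 251.902 gives 3348.098 Myr overall.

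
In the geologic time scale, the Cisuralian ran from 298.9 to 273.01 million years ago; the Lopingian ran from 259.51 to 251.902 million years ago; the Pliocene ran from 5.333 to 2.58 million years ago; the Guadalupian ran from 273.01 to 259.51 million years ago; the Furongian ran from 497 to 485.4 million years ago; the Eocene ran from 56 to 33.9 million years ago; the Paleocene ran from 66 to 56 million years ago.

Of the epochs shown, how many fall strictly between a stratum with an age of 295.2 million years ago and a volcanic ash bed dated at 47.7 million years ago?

The older date is 295.2 Ma and the younger is 47.7 Ma.
Epochs with start < 295.2 and end > 47.7 Ma: Guadalupian (273.01–259.51), Lopingian (259.51–251.902), Paleocene (66–56).
That is 3 complete epochs.

3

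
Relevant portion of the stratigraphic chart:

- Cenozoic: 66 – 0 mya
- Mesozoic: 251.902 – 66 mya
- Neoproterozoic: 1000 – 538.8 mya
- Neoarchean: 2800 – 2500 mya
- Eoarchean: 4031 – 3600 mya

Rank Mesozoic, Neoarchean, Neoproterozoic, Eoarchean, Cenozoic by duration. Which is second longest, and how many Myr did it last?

Eoarchean, 431 million years

Durations: Mesozoic 185.902; Neoarchean 300; Neoproterozoic 461.2; Eoarchean 431; Cenozoic 66 Myr.
Sorted longest-first: Neoproterozoic (461.2), Eoarchean (431), Neoarchean (300), Mesozoic (185.902), Cenozoic (66).
The second longest is Eoarchean at 431 Myr.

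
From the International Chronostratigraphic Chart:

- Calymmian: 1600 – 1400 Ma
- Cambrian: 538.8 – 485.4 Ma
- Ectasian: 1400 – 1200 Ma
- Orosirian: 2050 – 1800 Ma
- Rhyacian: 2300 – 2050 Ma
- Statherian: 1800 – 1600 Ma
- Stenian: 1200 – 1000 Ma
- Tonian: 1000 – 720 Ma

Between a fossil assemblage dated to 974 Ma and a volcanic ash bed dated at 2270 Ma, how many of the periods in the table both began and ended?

2270 Ma sits inside the Rhyacian (2300–2050) and 974 Ma inside the Tonian (1000–720); neither of those is wholly between the two dates.
The listed periods lying completely between them are Orosirian, Statherian, Calymmian, Ectasian, Stenian — 5 in all.

5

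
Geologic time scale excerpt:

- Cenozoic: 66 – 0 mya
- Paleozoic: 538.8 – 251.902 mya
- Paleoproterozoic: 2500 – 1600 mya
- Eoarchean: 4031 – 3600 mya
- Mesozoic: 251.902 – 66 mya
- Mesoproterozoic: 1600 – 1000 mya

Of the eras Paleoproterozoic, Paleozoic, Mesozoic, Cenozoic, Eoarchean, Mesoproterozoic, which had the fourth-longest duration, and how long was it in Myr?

Start − end for each: Paleoproterozoic 2500 − 1600 = 900; Paleozoic 538.8 − 251.902 = 286.898; Mesozoic 251.902 − 66 = 185.902; Cenozoic 66 − 0 = 66; Eoarchean 4031 − 3600 = 431; Mesoproterozoic 1600 − 1000 = 600.
Ranking these from longest: Paleoproterozoic > Mesoproterozoic > Eoarchean > Paleozoic > Mesozoic > Cenozoic.
Position 4 in that ranking is Paleozoic, which lasted 286.898 Myr.

Paleozoic, 286.898 million years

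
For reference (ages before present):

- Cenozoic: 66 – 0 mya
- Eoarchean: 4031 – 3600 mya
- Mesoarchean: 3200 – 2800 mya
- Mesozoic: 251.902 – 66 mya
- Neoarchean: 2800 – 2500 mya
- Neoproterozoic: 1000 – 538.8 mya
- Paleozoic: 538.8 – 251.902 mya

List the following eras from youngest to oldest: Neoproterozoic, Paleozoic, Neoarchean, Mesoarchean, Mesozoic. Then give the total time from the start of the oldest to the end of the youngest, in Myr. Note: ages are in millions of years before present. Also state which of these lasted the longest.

From the excerpt: Neoproterozoic 1000–538.8; Paleozoic 538.8–251.902; Neoarchean 2800–2500; Mesoarchean 3200–2800; Mesozoic 251.902–66 (Ma).
Larger Ma is earlier, so the oldest is Mesoarchean and the youngest is Mesozoic; youngest to oldest: Mesozoic, Paleozoic, Neoproterozoic, Neoarchean, Mesoarchean.
Oldest start 3200 minus youngest end 66 gives 3134 Myr overall.
Individual lengths (start − end): Paleozoic 286.898; Mesozoic 185.902; Neoarchean 300; Neoproterozoic 461.2; Mesoarchean 400. The largest is Neoproterozoic at 461.2 Myr.

Mesozoic → Paleozoic → Neoproterozoic → Neoarchean → Mesoarchean; total span 3134 Myr; longest is Neoproterozoic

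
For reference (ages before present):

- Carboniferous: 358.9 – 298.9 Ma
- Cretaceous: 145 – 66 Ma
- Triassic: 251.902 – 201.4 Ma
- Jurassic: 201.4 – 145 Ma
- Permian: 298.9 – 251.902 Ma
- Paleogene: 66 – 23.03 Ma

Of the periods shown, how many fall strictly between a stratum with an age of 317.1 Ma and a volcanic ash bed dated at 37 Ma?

4

317.1 Ma sits inside the Carboniferous (358.9–298.9) and 37 Ma inside the Paleogene (66–23.03); neither of those is wholly between the two dates.
The listed periods lying completely between them are Permian, Triassic, Jurassic, Cretaceous — 4 in all.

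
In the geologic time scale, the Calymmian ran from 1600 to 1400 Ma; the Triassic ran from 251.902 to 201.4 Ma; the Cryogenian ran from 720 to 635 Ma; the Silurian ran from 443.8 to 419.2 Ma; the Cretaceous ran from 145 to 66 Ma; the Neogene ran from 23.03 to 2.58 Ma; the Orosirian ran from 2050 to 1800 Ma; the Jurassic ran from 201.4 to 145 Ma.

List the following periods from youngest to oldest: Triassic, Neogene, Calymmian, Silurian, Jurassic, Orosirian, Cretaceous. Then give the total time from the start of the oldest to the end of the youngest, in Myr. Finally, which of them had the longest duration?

Neogene, Cretaceous, Jurassic, Triassic, Silurian, Calymmian, Orosirian; total span 2047.42 Myr; longest is Orosirian

From the excerpt: Triassic 251.902–201.4; Neogene 23.03–2.58; Calymmian 1600–1400; Silurian 443.8–419.2; Jurassic 201.4–145; Orosirian 2050–1800; Cretaceous 145–66 (Ma).
Larger Ma is earlier, so the oldest is Orosirian and the youngest is Neogene; youngest to oldest: Neogene, Cretaceous, Jurassic, Triassic, Silurian, Calymmian, Orosirian.
Oldest start 2050 minus youngest end 2.58 gives 2047.42 Myr overall.
Individual lengths (start − end): Silurian 24.6; Jurassic 56.4; Calymmian 200; Orosirian 250; Neogene 20.45; Cretaceous 79; Triassic 50.502. The largest is Orosirian at 250 Myr.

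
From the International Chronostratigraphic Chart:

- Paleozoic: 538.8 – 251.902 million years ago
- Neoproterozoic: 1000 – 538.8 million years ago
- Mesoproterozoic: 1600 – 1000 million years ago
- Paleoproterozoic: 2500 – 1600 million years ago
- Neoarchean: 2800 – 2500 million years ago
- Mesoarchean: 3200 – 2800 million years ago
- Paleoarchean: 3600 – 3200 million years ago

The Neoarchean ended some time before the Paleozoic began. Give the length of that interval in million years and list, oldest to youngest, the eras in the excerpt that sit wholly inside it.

End of Neoarchean = 2500 Ma; start of Paleozoic = 538.8 Ma.
Gap = 2500 − 538.8 = 1961.2 Myr.
Eras wholly inside 2500–538.8 Ma: Paleoproterozoic (2500–1600), Mesoproterozoic (1600–1000), Neoproterozoic (1000–538.8).

1961.2 million years; Paleoproterozoic, Mesoproterozoic, Neoproterozoic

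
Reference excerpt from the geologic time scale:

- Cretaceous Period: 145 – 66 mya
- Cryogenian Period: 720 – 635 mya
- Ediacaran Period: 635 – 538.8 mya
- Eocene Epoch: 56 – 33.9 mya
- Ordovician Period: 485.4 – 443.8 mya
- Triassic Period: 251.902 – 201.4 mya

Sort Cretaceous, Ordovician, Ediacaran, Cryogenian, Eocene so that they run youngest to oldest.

Eocene, then Cretaceous, then Ordovician, then Ediacaran, then Cryogenian

The oldest of these is Cryogenian (starts 720 Ma) and the youngest is Eocene (ends 33.9 Ma).
In between, by decreasing start age: Ediacaran (635), Ordovician (485.4), Cretaceous (145).
Listing youngest first means reversing that sequence.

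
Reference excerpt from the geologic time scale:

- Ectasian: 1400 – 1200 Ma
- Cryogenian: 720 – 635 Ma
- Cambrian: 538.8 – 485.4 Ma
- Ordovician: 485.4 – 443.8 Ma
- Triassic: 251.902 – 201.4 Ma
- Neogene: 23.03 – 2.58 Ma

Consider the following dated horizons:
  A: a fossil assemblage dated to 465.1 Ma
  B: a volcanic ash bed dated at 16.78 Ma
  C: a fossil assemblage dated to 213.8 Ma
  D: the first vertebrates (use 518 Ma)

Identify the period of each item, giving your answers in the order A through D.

A: 465.1 Ma lies in 485.4–443.8 Ma, so Ordovician.
B: 16.78 Ma lies in 23.03–2.58 Ma, so Neogene.
C: 213.8 Ma lies in 251.902–201.4 Ma, so Triassic.
D: 518 Ma lies in 538.8–485.4 Ma, so Cambrian.

A — Ordovician; B — Neogene; C — Triassic; D — Cambrian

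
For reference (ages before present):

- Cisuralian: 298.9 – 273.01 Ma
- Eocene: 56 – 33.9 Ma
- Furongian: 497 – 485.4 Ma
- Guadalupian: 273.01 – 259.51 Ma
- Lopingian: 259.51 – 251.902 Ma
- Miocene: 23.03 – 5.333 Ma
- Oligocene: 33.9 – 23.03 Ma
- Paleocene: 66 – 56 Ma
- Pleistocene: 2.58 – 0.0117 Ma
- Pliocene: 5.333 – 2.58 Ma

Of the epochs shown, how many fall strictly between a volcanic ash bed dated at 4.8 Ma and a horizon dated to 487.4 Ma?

7

487.4 Ma sits inside the Furongian (497–485.4) and 4.8 Ma inside the Pliocene (5.333–2.58); neither of those is wholly between the two dates.
The listed epochs lying completely between them are Cisuralian, Guadalupian, Lopingian, Paleocene, Eocene, Oligocene, Miocene — 7 in all.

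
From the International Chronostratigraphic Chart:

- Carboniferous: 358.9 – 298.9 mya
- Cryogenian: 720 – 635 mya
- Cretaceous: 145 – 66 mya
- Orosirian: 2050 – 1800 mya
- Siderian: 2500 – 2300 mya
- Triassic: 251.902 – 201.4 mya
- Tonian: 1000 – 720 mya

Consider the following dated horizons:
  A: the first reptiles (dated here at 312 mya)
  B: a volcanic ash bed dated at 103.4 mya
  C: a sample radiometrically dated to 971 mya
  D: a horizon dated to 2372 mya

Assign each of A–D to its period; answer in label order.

A — Carboniferous; B — Cretaceous; C — Tonian; D — Siderian

A: 312 Ma lies in 358.9–298.9 Ma, so Carboniferous.
B: 103.4 Ma lies in 145–66 Ma, so Cretaceous.
C: 971 Ma lies in 1000–720 Ma, so Tonian.
D: 2372 Ma lies in 2500–2300 Ma, so Siderian.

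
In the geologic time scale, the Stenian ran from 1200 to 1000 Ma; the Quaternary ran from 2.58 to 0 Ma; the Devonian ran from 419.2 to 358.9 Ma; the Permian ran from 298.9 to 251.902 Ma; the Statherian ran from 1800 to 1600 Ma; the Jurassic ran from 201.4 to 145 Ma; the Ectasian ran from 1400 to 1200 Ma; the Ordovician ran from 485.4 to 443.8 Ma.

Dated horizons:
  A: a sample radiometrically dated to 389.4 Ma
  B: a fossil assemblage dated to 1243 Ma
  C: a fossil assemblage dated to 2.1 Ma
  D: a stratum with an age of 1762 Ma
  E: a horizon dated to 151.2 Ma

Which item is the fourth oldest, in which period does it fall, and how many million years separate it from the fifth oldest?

Sorted oldest-first by Ma: D (1762), B (1243), A (389.4), E (151.2), C (2.1).
The fourth oldest is E at 151.2 Ma, which lies in 201.4–145 Ma: the Jurassic.
The fifth oldest is C at 2.1 Ma; separation = |151.2 − 2.1| = 149.1 Myr.

E, in the Jurassic; 149.1 million years to C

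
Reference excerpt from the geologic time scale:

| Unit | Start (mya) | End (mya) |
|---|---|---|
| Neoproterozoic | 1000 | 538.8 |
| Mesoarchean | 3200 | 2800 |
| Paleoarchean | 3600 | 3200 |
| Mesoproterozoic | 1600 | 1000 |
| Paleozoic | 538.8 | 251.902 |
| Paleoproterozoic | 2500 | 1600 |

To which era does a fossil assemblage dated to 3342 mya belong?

3342 Ma lies between 3600 and 3200 Ma, so it falls in the Paleoarchean.

Paleoarchean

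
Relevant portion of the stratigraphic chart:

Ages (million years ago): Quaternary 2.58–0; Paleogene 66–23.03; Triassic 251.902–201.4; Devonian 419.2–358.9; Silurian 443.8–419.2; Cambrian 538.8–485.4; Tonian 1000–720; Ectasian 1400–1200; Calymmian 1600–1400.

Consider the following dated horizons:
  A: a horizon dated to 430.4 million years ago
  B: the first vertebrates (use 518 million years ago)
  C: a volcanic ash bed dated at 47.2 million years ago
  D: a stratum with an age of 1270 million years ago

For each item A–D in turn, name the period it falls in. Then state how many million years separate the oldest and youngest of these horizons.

A — Silurian; B — Cambrian; C — Paleogene; D — Ectasian; span 1222.8 million years

A: 430.4 Ma lies in 443.8–419.2 Ma, so Silurian.
B: 518 Ma lies in 538.8–485.4 Ma, so Cambrian.
C: 47.2 Ma lies in 66–23.03 Ma, so Paleogene.
D: 1270 Ma lies in 1400–1200 Ma, so Ectasian.
Oldest = 1270 Ma, youngest = 47.2 Ma → span 1222.8 Myr.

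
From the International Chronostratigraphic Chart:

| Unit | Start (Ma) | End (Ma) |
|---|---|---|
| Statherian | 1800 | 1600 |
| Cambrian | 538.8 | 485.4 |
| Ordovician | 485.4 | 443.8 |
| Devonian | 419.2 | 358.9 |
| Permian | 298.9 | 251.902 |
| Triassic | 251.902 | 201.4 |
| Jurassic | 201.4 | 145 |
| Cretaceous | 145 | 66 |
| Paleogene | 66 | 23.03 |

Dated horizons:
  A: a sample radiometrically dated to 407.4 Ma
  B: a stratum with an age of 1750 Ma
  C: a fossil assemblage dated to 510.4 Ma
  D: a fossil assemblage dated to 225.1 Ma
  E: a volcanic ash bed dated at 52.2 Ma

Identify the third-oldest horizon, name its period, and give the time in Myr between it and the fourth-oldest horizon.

Larger Ma means older, so oldest first: B 1750 > C 510.4 > A 407.4 > D 225.1 > E 52.2.
Counting 3 along gives A (407.4 Ma); the excerpt puts that inside the Devonian, 419.2–358.9 Ma.
Next in line is D (225.1 Ma), and 407.4 − 225.1 = 182.3 Myr.

A, in the Devonian; 182.3 million years to D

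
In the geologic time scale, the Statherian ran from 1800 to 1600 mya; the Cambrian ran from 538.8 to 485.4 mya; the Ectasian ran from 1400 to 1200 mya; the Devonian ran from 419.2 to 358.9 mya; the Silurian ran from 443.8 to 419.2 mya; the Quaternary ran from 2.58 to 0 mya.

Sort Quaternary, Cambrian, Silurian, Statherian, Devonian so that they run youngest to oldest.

Read off each span (Ma): Quaternary 2.58–0; Cambrian 538.8–485.4; Silurian 443.8–419.2; Statherian 1800–1600; Devonian 419.2–358.9.
Larger Ma is older, so oldest→youngest is Statherian, Cambrian, Silurian, Devonian, Quaternary; reverse it for youngest→oldest.

Quaternary, Devonian, Silurian, Cambrian, Statherian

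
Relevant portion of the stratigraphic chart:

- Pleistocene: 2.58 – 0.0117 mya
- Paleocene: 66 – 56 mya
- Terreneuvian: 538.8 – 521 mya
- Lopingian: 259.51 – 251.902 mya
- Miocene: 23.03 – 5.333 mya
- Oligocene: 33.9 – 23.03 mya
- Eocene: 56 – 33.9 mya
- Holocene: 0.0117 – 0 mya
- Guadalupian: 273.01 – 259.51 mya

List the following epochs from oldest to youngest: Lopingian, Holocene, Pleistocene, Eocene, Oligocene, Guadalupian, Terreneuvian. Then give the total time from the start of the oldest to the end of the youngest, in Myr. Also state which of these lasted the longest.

Terreneuvian, Guadalupian, Lopingian, Eocene, Oligocene, Pleistocene, Holocene; total span 538.8 Myr; longest is Eocene

From the excerpt: Lopingian 259.51–251.902; Holocene 0.0117–0; Pleistocene 2.58–0.0117; Eocene 56–33.9; Oligocene 33.9–23.03; Guadalupian 273.01–259.51; Terreneuvian 538.8–521 (Ma).
Larger Ma is earlier, so the oldest is Terreneuvian and the youngest is Holocene; oldest to youngest: Terreneuvian, Guadalupian, Lopingian, Eocene, Oligocene, Pleistocene, Holocene.
Oldest start 538.8 minus youngest end 0 gives 538.8 Myr overall.
Individual lengths (start − end): Guadalupian 13.5; Terreneuvian 17.8; Eocene 22.1; Holocene 0.0117; Oligocene 10.87; Pleistocene 2.5683; Lopingian 7.608. The largest is Eocene at 22.1 Myr.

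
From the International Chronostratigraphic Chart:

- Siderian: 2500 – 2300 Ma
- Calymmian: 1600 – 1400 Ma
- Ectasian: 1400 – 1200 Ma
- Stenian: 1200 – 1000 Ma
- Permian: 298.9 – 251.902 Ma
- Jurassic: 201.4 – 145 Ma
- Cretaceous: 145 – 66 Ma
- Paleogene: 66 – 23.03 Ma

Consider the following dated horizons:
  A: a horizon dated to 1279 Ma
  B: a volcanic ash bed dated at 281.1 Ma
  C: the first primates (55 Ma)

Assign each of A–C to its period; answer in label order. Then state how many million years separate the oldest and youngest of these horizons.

A — Ectasian; B — Permian; C — Paleogene; span 1224 million years

A: 1279 Ma lies in 1400–1200 Ma, so Ectasian.
B: 281.1 Ma lies in 298.9–251.902 Ma, so Permian.
C: 55 Ma lies in 66–23.03 Ma, so Paleogene.
Oldest = 1279 Ma, youngest = 55 Ma → span 1224 Myr.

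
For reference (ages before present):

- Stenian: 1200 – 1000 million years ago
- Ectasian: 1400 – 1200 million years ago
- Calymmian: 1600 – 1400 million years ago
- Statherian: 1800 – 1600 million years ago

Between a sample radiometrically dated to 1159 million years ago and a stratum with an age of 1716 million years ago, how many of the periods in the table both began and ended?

The older date is 1716 Ma and the younger is 1159 Ma.
Periods with start < 1716 and end > 1159 Ma: Calymmian (1600–1400), Ectasian (1400–1200).
That is 2 complete periods.

2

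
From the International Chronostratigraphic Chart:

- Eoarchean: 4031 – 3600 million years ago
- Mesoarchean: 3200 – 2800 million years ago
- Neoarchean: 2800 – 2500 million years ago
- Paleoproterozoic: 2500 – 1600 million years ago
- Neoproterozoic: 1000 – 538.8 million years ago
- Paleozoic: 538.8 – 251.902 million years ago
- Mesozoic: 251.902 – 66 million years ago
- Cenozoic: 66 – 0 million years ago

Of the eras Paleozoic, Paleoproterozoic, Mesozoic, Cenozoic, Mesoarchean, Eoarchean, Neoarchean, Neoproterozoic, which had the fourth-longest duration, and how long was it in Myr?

Mesoarchean, 400 million years

Durations: Paleozoic 286.898; Paleoproterozoic 900; Mesozoic 185.902; Cenozoic 66; Mesoarchean 400; Eoarchean 431; Neoarchean 300; Neoproterozoic 461.2 Myr.
Sorted longest-first: Paleoproterozoic (900), Neoproterozoic (461.2), Eoarchean (431), Mesoarchean (400), Neoarchean (300), Paleozoic (286.898), Mesozoic (185.902), Cenozoic (66).
The fourth longest is Mesoarchean at 400 Myr.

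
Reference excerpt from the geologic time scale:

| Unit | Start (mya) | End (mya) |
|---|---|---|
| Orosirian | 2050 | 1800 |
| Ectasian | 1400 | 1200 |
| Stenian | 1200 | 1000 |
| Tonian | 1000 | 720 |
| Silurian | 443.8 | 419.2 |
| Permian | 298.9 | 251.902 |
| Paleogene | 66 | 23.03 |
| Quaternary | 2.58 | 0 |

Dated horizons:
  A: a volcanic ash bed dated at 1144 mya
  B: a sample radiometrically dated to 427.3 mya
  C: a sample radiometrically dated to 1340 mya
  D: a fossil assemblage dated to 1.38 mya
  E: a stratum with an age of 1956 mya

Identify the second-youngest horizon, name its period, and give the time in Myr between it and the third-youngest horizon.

Sorted youngest-first by Ma: D (1.38), B (427.3), A (1144), C (1340), E (1956).
The second youngest is B at 427.3 Ma, which lies in 443.8–419.2 Ma: the Silurian.
The third youngest is A at 1144 Ma; separation = |427.3 − 1144| = 716.7 Myr.

B, in the Silurian; 716.7 million years to A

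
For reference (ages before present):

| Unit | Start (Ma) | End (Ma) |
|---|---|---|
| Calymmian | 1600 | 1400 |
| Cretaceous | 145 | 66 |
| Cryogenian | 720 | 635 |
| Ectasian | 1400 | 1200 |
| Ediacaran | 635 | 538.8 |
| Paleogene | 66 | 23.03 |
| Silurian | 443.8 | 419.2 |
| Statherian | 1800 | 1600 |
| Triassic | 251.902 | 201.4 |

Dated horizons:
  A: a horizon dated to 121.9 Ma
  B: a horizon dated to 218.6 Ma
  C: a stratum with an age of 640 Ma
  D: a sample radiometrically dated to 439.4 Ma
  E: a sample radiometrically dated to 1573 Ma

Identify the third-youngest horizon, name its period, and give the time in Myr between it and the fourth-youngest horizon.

Sorted youngest-first by Ma: A (121.9), B (218.6), D (439.4), C (640), E (1573).
The third youngest is D at 439.4 Ma, which lies in 443.8–419.2 Ma: the Silurian.
The fourth youngest is C at 640 Ma; separation = |439.4 − 640| = 200.6 Myr.

D, in the Silurian; 200.6 million years to C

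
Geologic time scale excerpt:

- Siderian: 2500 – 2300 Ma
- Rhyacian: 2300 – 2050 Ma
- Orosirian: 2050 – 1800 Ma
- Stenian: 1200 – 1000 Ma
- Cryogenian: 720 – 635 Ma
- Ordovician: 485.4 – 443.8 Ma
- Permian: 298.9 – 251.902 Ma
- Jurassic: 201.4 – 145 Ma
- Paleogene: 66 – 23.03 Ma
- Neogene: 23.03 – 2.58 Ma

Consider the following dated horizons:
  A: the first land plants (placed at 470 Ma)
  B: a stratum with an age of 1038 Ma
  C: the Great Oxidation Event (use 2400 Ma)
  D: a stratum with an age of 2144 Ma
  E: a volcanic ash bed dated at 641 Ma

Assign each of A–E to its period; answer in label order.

A — Ordovician; B — Stenian; C — Siderian; D — Rhyacian; E — Cryogenian

Match each age against the start–end ranges in the excerpt: A = 470 Ma → Ordovician (485.4–443.8); B = 1038 Ma → Stenian (1200–1000); C = 2400 Ma → Siderian (2500–2300); D = 2144 Ma → Rhyacian (2300–2050); E = 641 Ma → Cryogenian (720–635).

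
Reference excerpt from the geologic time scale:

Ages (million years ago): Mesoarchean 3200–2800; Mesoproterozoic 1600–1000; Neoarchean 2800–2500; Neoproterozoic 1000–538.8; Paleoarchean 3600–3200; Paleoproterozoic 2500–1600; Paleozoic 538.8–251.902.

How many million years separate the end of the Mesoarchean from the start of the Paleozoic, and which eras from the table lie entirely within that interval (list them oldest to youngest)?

2261.2 million years; Neoarchean, Paleoproterozoic, Mesoproterozoic, Neoproterozoic

The Mesoarchean closes at 2800 Ma and the Paleozoic opens at 538.8 Ma, so the interval is 2800 − 538.8 = 2261.2 Myr.
An era fits inside if it starts at or after 2800 Ma and ends at or before 538.8 Ma; oldest first that gives Neoarchean, Paleoproterozoic, Mesoproterozoic, Neoproterozoic.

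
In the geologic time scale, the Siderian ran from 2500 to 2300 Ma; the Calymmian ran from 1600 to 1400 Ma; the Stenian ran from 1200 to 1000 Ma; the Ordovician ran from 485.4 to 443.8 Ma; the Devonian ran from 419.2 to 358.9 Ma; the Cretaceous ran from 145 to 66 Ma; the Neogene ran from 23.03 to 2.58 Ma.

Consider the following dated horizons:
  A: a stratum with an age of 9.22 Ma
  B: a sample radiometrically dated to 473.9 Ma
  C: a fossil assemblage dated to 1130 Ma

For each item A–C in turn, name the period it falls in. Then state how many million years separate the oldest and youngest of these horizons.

A: 9.22 Ma lies in 23.03–2.58 Ma, so Neogene.
B: 473.9 Ma lies in 485.4–443.8 Ma, so Ordovician.
C: 1130 Ma lies in 1200–1000 Ma, so Stenian.
Oldest = 1130 Ma, youngest = 9.22 Ma → span 1120.78 Myr.

A — Neogene; B — Ordovician; C — Stenian; span 1120.78 million years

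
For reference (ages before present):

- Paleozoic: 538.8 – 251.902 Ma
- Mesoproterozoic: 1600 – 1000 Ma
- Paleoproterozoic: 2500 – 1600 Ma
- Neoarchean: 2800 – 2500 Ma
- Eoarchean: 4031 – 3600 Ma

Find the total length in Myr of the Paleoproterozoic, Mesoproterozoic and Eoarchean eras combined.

Duration is start − end for each: (2500 − 1600) + (1600 − 1000) + (4031 − 3600).
That is 900 + 600 + 431, which totals 1931 million years.

1931 million years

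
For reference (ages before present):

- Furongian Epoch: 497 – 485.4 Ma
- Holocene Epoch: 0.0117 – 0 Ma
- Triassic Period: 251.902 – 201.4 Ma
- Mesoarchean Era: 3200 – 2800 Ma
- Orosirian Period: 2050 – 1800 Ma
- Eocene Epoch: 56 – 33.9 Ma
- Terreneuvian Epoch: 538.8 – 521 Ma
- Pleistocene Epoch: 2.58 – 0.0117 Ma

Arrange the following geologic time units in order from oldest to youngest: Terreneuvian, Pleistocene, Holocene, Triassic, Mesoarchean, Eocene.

Mesoarchean, then Terreneuvian, then Triassic, then Eocene, then Pleistocene, then Holocene

Read off each span (Ma): Terreneuvian 538.8–521; Pleistocene 2.58–0.0117; Holocene 0.0117–0; Triassic 251.902–201.4; Mesoarchean 3200–2800; Eocene 56–33.9.
Larger Ma is older, so oldest→youngest is Mesoarchean, Terreneuvian, Triassic, Eocene, Pleistocene, Holocene.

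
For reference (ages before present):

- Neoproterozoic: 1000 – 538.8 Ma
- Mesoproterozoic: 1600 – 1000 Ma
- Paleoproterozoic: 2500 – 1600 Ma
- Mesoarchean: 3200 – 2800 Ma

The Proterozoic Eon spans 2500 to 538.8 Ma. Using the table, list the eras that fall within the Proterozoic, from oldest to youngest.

Paleoproterozoic, Mesoproterozoic, Neoproterozoic

Eras with both bounds inside 2500–538.8 Ma: Paleoproterozoic (2500–1600), Mesoproterozoic (1600–1000), Neoproterozoic (1000–538.8).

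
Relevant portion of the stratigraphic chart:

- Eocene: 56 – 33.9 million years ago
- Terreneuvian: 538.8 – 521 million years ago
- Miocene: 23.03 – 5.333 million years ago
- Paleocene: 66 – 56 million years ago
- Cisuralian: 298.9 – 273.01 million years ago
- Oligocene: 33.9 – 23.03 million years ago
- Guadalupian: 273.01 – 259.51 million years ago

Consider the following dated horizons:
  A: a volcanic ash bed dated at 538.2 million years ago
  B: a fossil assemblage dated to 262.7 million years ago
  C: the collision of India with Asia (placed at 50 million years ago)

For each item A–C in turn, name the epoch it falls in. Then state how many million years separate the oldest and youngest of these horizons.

A: 538.2 Ma lies in 538.8–521 Ma, so Terreneuvian.
B: 262.7 Ma lies in 273.01–259.51 Ma, so Guadalupian.
C: 50 Ma lies in 56–33.9 Ma, so Eocene.
Oldest = 538.2 Ma, youngest = 50 Ma → span 488.2 Myr.

A — Terreneuvian; B — Guadalupian; C — Eocene; span 488.2 million years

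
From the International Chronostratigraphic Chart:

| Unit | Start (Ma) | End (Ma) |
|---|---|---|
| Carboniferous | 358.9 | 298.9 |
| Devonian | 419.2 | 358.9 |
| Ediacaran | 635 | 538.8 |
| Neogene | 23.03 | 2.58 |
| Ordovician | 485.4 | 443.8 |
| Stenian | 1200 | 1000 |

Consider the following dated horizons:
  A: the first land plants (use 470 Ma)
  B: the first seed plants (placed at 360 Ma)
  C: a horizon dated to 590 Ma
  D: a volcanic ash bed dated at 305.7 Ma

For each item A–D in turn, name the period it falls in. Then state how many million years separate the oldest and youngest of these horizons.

A: 470 Ma lies in 485.4–443.8 Ma, so Ordovician.
B: 360 Ma lies in 419.2–358.9 Ma, so Devonian.
C: 590 Ma lies in 635–538.8 Ma, so Ediacaran.
D: 305.7 Ma lies in 358.9–298.9 Ma, so Carboniferous.
Oldest = 590 Ma, youngest = 305.7 Ma → span 284.3 Myr.

A — Ordovician; B — Devonian; C — Ediacaran; D — Carboniferous; span 284.3 million years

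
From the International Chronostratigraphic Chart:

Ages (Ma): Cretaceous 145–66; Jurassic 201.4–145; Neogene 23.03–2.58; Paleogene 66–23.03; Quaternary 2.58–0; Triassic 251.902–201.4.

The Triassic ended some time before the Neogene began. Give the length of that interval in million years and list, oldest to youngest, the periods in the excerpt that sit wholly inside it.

178.37 million years; Jurassic, Cretaceous, Paleogene

The Triassic closes at 201.4 Ma and the Neogene opens at 23.03 Ma, so the interval is 201.4 − 23.03 = 178.37 Myr.
A period fits inside if it starts at or after 201.4 Ma and ends at or before 23.03 Ma; oldest first that gives Jurassic, Cretaceous, Paleogene.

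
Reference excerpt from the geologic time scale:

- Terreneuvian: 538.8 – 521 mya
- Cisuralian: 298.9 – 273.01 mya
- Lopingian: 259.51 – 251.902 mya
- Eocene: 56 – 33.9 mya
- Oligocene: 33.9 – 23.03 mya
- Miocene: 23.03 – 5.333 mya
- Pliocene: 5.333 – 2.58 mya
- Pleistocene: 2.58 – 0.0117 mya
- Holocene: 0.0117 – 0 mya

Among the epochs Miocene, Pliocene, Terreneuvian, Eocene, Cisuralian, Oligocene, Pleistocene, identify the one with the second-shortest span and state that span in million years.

Pliocene, 2.753 million years

Durations: Miocene 17.697; Pliocene 2.753; Terreneuvian 17.8; Eocene 22.1; Cisuralian 25.89; Oligocene 10.87; Pleistocene 2.5683 Myr.
Sorted shortest-first: Pleistocene (2.5683), Pliocene (2.753), Oligocene (10.87), Miocene (17.697), Terreneuvian (17.8), Eocene (22.1), Cisuralian (25.89).
The second shortest is Pliocene at 2.753 Myr.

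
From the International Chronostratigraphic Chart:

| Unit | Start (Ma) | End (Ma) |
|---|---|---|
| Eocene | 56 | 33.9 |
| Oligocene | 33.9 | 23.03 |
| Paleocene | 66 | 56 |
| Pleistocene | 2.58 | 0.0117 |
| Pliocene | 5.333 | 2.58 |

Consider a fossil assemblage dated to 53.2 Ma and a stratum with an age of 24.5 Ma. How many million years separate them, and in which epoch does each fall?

28.7 million years apart; the first in the Eocene, the second in the Oligocene

Elapsed time: 53.2 − 24.5 = 28.7 Myr.
53.2 Ma lies within 56–33.9 Ma: Eocene.
24.5 Ma lies within 33.9–23.03 Ma: Oligocene.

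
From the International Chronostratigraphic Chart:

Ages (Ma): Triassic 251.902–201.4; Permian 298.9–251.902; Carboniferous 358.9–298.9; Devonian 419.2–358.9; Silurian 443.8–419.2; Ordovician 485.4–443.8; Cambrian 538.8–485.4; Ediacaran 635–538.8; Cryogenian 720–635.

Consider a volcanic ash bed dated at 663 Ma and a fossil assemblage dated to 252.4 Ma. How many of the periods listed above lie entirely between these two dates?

6

The older date is 663 Ma and the younger is 252.4 Ma.
Periods with start < 663 and end > 252.4 Ma: Ediacaran (635–538.8), Cambrian (538.8–485.4), Ordovician (485.4–443.8), Silurian (443.8–419.2), Devonian (419.2–358.9), Carboniferous (358.9–298.9).
That is 6 complete periods.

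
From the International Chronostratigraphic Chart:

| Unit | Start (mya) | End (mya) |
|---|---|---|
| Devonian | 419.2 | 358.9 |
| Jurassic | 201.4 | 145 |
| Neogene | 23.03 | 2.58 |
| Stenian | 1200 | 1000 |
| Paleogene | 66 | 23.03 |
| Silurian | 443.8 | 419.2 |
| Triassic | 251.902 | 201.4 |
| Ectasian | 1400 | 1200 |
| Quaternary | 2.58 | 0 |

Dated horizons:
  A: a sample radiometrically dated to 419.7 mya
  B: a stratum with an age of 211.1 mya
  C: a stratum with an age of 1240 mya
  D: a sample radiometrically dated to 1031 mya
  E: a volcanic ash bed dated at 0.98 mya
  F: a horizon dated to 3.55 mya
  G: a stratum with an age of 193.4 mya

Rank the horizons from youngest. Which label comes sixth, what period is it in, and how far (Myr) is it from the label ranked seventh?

Smaller Ma means younger, so youngest first: E 0.98 < F 3.55 < G 193.4 < B 211.1 < A 419.7 < D 1031 < C 1240.
Counting 6 along gives D (1031 Ma); the excerpt puts that inside the Stenian, 1200–1000 Ma.
Next in line is C (1240 Ma), and 1240 − 1031 = 209 Myr.

D, in the Stenian; 209 million years to C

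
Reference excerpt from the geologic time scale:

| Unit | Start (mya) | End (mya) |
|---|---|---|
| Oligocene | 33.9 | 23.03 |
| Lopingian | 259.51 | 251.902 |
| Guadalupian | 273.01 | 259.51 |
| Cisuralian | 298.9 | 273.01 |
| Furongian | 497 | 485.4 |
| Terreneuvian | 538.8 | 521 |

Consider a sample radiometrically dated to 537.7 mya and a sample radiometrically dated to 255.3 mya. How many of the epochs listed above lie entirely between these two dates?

3

The older date is 537.7 Ma and the younger is 255.3 Ma.
Epochs with start < 537.7 and end > 255.3 Ma: Furongian (497–485.4), Cisuralian (298.9–273.01), Guadalupian (273.01–259.51).
That is 3 complete epochs.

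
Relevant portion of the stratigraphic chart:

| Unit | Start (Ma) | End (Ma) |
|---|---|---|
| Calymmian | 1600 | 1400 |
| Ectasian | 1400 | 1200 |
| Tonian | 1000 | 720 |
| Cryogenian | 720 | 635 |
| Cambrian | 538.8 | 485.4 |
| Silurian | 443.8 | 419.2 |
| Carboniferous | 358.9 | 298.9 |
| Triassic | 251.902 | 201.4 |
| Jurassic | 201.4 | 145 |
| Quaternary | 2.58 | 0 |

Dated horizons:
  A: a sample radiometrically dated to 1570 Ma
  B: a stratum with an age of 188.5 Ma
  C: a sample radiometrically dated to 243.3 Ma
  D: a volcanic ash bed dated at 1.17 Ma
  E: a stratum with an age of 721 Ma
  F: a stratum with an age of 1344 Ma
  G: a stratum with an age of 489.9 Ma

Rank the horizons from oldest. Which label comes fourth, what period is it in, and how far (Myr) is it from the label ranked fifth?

G, in the Cambrian; 246.6 million years to C

Sorted oldest-first by Ma: A (1570), F (1344), E (721), G (489.9), C (243.3), B (188.5), D (1.17).
The fourth oldest is G at 489.9 Ma, which lies in 538.8–485.4 Ma: the Cambrian.
The fifth oldest is C at 243.3 Ma; separation = |489.9 − 243.3| = 246.6 Myr.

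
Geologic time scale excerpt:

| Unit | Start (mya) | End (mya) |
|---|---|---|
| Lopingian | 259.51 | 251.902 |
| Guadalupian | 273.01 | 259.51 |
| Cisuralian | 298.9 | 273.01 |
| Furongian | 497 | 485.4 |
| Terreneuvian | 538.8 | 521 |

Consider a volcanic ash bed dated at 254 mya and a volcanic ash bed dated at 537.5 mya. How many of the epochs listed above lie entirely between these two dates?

3

537.5 Ma sits inside the Terreneuvian (538.8–521) and 254 Ma inside the Lopingian (259.51–251.902); neither of those is wholly between the two dates.
The listed epochs lying completely between them are Furongian, Cisuralian, Guadalupian — 3 in all.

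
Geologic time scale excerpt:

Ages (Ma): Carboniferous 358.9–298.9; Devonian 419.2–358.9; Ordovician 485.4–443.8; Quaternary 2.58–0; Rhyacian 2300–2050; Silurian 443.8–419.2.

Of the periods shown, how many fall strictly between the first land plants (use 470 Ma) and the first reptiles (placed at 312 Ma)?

2

470 Ma sits inside the Ordovician (485.4–443.8) and 312 Ma inside the Carboniferous (358.9–298.9); neither of those is wholly between the two dates.
The listed periods lying completely between them are Silurian, Devonian — 2 in all.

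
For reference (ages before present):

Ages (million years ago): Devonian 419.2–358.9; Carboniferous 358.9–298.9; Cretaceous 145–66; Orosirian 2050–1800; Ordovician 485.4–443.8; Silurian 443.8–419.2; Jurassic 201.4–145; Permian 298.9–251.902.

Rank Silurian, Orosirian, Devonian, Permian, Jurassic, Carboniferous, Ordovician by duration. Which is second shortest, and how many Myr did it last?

Ordovician, 41.6 million years

Start − end for each: Silurian 443.8 − 419.2 = 24.6; Orosirian 2050 − 1800 = 250; Devonian 419.2 − 358.9 = 60.3; Permian 298.9 − 251.902 = 46.998; Jurassic 201.4 − 145 = 56.4; Carboniferous 358.9 − 298.9 = 60; Ordovician 485.4 − 443.8 = 41.6.
Ranking these from shortest: Silurian < Ordovician < Permian < Jurassic < Carboniferous < Devonian < Orosirian.
Position 2 in that ranking is Ordovician, which lasted 41.6 Myr.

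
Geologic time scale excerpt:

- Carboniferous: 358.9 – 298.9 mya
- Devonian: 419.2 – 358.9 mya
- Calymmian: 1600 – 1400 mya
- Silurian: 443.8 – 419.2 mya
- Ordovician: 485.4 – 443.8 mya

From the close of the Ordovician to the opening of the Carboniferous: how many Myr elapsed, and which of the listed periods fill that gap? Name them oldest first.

84.9 million years; Silurian, Devonian

The Ordovician closes at 443.8 Ma and the Carboniferous opens at 358.9 Ma, so the interval is 443.8 − 358.9 = 84.9 Myr.
A period fits inside if it starts at or after 443.8 Ma and ends at or before 358.9 Ma; oldest first that gives Silurian, Devonian.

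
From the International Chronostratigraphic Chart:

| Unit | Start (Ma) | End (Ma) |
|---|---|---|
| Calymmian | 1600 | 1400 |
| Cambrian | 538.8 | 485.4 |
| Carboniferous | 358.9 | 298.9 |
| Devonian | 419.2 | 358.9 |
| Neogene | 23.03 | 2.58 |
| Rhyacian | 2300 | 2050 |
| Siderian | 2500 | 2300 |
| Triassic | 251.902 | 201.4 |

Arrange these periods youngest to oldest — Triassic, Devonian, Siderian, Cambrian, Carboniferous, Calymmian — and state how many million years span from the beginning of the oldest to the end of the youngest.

Triassic → Carboniferous → Devonian → Cambrian → Calymmian → Siderian; total span 2298.6 Myr

From the excerpt: Triassic 251.902–201.4; Devonian 419.2–358.9; Siderian 2500–2300; Cambrian 538.8–485.4; Carboniferous 358.9–298.9; Calymmian 1600–1400 (Ma).
Larger Ma is earlier, so the oldest is Siderian and the youngest is Triassic; youngest to oldest: Triassic, Carboniferous, Devonian, Cambrian, Calymmian, Siderian.
Oldest start 2500 minus youngest end 201.4 gives 2298.6 Myr overall.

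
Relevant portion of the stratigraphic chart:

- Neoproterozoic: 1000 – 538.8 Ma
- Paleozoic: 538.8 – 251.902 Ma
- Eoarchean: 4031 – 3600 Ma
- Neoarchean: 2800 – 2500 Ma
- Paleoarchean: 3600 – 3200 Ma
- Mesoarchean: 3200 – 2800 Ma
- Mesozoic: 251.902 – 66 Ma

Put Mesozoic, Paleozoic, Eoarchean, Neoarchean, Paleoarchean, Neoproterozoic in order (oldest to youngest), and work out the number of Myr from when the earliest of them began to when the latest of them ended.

Eoarchean → Paleoarchean → Neoarchean → Neoproterozoic → Paleozoic → Mesozoic; total span 3965 Myr

Start ages (Ma): Eoarchean 4031, Paleoarchean 3600, Neoarchean 2800, Neoproterozoic 1000, Paleozoic 538.8, Mesozoic 251.902.
Ordered oldest to youngest: Eoarchean, Paleoarchean, Neoarchean, Neoproterozoic, Paleozoic, Mesozoic.
Span = 4031 − 66 = 3965 Myr.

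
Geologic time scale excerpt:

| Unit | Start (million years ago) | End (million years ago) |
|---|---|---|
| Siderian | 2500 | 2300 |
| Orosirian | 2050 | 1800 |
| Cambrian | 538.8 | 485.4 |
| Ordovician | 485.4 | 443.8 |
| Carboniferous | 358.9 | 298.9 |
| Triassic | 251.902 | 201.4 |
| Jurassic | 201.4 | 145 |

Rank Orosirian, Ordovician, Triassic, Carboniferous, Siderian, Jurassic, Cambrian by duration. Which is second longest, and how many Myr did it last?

Siderian, 200 million years

Start − end for each: Orosirian 2050 − 1800 = 250; Ordovician 485.4 − 443.8 = 41.6; Triassic 251.902 − 201.4 = 50.502; Carboniferous 358.9 − 298.9 = 60; Siderian 2500 − 2300 = 200; Jurassic 201.4 − 145 = 56.4; Cambrian 538.8 − 485.4 = 53.4.
Ranking these from longest: Orosirian > Siderian > Carboniferous > Jurassic > Cambrian > Triassic > Ordovician.
Position 2 in that ranking is Siderian, which lasted 200 Myr.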